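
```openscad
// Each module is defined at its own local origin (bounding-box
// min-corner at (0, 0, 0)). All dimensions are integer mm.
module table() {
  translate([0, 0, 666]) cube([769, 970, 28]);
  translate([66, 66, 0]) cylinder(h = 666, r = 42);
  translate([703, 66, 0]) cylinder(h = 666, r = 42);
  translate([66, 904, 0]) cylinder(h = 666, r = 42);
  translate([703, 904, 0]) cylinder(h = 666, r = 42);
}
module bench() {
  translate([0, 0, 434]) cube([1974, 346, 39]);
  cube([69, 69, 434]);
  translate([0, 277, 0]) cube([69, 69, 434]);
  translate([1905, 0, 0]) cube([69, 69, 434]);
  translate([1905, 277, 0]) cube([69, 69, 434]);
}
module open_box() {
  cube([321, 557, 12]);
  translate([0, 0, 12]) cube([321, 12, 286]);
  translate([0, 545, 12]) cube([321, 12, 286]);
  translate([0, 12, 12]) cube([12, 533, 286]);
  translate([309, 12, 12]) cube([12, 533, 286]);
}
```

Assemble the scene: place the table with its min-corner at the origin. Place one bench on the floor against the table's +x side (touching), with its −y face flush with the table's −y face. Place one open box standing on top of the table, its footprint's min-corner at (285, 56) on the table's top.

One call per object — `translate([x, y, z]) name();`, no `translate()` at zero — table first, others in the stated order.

table();
translate([769, 0, 0]) bench();
translate([285, 56, 694]) open_box();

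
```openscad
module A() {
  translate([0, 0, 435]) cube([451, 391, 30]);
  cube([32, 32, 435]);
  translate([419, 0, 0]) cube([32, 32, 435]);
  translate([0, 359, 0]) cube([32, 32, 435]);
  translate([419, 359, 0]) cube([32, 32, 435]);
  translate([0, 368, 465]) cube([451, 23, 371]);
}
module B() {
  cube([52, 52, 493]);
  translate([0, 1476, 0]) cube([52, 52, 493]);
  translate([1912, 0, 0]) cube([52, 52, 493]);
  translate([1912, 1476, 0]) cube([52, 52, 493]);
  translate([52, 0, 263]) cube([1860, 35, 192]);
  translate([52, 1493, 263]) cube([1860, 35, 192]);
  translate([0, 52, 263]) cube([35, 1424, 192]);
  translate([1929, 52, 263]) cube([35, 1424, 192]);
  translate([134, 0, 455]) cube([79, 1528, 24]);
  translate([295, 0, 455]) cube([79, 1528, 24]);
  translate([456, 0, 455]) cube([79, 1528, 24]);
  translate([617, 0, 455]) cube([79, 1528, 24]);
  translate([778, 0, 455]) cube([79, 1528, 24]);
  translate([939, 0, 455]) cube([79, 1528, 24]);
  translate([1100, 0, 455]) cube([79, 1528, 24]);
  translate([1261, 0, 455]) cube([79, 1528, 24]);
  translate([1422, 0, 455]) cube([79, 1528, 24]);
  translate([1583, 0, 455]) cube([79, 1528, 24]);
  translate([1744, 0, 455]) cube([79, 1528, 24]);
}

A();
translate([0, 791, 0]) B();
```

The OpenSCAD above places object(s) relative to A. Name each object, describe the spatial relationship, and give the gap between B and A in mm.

The bed frame's nearest face is 400 mm from the chair's +y face.

A is a chair. B is a bed frame. The bed frame is on the floor beside the chair on its +y side. The gap between the bed frame and the chair is 400 mm.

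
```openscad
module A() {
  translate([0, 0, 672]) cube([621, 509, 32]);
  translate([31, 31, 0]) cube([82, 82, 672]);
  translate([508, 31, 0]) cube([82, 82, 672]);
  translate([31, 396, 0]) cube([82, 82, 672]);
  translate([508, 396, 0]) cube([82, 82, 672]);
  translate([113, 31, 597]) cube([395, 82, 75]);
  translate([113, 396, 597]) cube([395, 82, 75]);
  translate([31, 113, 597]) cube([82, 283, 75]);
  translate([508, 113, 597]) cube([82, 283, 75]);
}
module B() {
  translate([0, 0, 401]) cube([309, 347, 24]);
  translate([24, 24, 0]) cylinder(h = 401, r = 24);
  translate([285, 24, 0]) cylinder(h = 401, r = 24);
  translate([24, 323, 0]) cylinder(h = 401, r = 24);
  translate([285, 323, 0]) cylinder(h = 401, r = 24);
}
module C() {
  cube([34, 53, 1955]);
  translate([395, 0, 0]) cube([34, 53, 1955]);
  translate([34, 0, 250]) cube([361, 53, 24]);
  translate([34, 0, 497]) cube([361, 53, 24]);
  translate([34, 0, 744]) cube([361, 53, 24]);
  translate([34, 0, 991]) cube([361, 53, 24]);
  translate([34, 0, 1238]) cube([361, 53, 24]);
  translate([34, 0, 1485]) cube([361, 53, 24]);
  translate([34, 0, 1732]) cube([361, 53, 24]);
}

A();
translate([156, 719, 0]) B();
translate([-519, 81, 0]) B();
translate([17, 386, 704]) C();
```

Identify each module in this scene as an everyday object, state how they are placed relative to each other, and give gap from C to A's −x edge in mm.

A is a table. B is a stool. C is a ladder. Two stools sit around the table at the +y, −x sides. The ladder is on top of the table. The gap from the ladder to the table's −x edge is 17 mm.

The ladder's min-x is at 17; the table's min-x is 0; gap = 17 mm.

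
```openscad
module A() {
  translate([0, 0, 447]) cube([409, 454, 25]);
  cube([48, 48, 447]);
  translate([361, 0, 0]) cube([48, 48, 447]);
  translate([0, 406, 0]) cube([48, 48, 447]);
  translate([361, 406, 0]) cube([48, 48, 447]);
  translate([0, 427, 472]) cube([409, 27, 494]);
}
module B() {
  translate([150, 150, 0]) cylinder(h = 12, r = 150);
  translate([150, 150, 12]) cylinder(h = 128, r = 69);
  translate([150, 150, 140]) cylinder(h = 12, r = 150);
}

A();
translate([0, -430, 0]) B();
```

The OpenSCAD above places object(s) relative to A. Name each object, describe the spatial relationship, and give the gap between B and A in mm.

A is a chair. B is a spool. The spool is on the floor beside the chair on its −y side. The gap between the spool and the chair is 130 mm.

The spool's nearest face is 130 mm from the chair's −y face.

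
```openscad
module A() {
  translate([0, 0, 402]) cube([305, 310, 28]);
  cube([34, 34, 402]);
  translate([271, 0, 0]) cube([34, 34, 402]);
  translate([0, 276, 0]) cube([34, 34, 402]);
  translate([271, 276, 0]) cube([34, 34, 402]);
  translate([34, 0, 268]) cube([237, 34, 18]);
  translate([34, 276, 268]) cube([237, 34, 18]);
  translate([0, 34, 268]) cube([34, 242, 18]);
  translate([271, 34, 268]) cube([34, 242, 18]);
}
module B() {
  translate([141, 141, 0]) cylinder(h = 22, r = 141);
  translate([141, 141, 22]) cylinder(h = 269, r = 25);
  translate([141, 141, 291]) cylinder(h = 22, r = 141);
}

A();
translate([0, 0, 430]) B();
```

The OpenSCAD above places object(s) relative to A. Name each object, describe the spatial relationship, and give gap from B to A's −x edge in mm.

A is a stool. B is a spool. The spool is on top of the stool. The gap from the spool to the stool's −x edge is 0 mm.

The spool's min-x is at 0; the stool's min-x is 0; gap = 0 mm.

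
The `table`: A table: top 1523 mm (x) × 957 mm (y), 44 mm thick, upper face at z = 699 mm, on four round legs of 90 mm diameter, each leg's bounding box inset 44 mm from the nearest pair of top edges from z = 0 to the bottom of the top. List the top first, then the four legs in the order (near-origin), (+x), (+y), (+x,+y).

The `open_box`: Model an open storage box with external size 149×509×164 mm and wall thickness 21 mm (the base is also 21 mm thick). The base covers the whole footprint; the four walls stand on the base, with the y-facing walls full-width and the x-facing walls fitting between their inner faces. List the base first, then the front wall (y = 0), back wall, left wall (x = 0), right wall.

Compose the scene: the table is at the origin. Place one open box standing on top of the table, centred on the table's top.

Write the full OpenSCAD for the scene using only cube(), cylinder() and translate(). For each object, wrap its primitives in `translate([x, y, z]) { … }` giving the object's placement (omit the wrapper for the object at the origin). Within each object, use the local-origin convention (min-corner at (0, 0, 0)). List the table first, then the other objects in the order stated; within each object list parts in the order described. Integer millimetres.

translate([0, 0, 655]) cube([1523, 957, 44]);
translate([89, 89, 0]) cylinder(h = 655, r = 45);
translate([1434, 89, 0]) cylinder(h = 655, r = 45);
translate([89, 868, 0]) cylinder(h = 655, r = 45);
translate([1434, 868, 0]) cylinder(h = 655, r = 45);
translate([687, 224, 699]) {
  cube([149, 509, 21]);
  translate([0, 0, 21]) cube([149, 21, 143]);
  translate([0, 488, 21]) cube([149, 21, 143]);
  translate([0, 21, 21]) cube([21, 467, 143]);
  translate([128, 21, 21]) cube([21, 467, 143]);
}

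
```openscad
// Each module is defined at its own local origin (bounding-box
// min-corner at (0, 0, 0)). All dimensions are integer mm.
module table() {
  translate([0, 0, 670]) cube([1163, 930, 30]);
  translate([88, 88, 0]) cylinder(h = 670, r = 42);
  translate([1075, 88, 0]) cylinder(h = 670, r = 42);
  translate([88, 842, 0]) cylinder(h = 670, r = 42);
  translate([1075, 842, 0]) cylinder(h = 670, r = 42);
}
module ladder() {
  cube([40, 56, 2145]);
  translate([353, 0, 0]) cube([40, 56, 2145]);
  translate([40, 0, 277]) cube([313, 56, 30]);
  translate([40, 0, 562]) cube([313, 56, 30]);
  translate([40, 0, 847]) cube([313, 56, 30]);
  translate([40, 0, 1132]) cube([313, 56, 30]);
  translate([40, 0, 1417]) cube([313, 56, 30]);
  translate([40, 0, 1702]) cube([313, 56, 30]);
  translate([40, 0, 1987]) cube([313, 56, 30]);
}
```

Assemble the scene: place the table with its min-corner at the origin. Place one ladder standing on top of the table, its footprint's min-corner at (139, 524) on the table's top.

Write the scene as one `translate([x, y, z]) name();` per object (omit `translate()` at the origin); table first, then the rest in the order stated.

table();
translate([139, 524, 700]) ladder();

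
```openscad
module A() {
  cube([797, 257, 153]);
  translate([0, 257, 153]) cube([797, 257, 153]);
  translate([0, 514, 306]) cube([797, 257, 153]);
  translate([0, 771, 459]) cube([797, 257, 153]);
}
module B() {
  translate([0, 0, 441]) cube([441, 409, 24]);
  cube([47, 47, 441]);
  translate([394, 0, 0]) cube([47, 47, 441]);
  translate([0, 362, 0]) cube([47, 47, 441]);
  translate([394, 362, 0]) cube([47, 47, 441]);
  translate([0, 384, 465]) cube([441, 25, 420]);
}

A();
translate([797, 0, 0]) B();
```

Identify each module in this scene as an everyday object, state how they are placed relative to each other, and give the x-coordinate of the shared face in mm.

The staircase's +x face and the chair's −x face are both at x = 797 mm.

A is a staircase. B is a chair. The chair is against the staircase's +x side, with their −y faces flush. The x-coordinate of the shared face is 797 mm.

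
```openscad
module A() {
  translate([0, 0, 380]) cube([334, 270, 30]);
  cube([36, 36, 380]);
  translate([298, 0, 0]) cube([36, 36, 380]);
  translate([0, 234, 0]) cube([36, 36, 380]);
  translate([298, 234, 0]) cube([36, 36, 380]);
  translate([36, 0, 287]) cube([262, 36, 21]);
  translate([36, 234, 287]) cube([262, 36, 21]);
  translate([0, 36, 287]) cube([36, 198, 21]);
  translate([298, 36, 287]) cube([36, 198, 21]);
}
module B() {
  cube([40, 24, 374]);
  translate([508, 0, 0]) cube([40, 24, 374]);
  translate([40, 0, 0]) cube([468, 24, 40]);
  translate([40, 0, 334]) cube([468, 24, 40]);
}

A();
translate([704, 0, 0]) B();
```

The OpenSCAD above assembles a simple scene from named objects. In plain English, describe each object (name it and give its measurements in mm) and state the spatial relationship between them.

A is a four-legged stool. The seat is 334×270 mm, 30 mm thick, top at z = 410 mm. It stands on four square legs, each 36×36 mm in cross-section, from z = 0 to the seat underside, each flush with a corner of the seat. Four stretchers, 36 mm wide and 21 mm tall, connect adjacent legs with their undersides at z = 287 mm, each running between the inner faces of the legs it joins and aligned with the legs' outer faces on the other axis.

B is a picture frame with a 468×294 mm rectangular opening (x by z) and a uniform 40 mm border on every side. Frame depth is 24 mm along y. It is built from two vertical stiles running the full outside height and two horizontal rails spanning the gap between the stiles.

The picture frame is on the floor beside the stool on its +x side.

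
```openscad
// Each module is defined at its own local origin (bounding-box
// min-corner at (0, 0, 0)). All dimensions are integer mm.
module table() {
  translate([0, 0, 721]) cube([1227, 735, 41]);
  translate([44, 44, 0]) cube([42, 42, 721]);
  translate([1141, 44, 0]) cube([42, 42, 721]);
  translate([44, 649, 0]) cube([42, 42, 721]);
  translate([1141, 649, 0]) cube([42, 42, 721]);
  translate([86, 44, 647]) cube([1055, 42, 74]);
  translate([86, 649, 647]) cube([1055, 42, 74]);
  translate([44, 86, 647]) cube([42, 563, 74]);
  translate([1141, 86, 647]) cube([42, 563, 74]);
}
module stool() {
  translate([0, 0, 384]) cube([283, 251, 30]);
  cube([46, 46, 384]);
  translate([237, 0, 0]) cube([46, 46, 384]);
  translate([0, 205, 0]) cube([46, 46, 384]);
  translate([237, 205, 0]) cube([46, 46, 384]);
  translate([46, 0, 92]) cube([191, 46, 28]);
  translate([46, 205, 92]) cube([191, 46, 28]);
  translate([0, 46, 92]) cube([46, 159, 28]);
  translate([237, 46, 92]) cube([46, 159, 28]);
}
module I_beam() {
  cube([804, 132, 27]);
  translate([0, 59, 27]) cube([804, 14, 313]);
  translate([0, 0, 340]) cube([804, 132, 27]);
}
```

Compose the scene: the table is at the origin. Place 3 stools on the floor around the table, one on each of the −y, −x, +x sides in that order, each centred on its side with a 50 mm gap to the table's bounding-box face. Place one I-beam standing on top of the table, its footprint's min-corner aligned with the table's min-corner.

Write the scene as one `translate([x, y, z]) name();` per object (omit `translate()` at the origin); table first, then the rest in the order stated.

table();
translate([472, -301, 0]) stool();
translate([-333, 242, 0]) stool();
translate([1277, 242, 0]) stool();
translate([0, 0, 762]) I_beam();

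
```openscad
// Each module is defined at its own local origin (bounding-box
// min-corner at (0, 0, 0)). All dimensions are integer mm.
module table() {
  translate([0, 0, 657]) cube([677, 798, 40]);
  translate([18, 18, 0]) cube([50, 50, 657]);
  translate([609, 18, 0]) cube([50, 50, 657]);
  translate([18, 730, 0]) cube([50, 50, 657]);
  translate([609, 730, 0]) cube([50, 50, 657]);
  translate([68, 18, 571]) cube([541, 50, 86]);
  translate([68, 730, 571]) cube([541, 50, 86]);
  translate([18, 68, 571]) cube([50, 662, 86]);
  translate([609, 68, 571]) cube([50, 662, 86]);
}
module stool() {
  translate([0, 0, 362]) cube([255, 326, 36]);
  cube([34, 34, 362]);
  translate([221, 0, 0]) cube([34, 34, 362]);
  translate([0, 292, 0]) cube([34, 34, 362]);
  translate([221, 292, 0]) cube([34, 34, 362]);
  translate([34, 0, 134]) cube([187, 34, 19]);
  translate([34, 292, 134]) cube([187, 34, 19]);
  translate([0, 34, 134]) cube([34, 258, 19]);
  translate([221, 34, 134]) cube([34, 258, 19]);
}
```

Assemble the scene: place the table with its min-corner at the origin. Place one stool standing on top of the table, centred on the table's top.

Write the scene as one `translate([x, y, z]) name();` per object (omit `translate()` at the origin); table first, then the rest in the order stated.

table();
translate([211, 236, 697]) stool();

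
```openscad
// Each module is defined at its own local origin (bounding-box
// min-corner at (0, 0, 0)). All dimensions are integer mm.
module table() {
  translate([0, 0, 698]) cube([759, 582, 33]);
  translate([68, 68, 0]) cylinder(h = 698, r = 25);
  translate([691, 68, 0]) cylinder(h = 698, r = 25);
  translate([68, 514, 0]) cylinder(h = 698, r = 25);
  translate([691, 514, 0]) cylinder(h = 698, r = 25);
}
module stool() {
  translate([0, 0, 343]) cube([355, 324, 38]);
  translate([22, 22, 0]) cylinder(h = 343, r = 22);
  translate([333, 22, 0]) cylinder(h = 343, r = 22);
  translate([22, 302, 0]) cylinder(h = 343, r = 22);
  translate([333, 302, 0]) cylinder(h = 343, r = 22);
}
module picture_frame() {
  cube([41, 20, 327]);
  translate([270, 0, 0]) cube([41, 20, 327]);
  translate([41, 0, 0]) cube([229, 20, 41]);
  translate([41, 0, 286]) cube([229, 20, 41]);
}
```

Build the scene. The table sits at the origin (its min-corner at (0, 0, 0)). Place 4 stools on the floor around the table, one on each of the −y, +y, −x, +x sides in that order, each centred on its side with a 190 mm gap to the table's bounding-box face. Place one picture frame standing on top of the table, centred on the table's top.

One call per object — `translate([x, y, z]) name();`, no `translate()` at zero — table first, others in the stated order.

table();
translate([202, -514, 0]) stool();
translate([202, 772, 0]) stool();
translate([-545, 129, 0]) stool();
translate([949, 129, 0]) stool();
translate([224, 281, 731]) picture_frame();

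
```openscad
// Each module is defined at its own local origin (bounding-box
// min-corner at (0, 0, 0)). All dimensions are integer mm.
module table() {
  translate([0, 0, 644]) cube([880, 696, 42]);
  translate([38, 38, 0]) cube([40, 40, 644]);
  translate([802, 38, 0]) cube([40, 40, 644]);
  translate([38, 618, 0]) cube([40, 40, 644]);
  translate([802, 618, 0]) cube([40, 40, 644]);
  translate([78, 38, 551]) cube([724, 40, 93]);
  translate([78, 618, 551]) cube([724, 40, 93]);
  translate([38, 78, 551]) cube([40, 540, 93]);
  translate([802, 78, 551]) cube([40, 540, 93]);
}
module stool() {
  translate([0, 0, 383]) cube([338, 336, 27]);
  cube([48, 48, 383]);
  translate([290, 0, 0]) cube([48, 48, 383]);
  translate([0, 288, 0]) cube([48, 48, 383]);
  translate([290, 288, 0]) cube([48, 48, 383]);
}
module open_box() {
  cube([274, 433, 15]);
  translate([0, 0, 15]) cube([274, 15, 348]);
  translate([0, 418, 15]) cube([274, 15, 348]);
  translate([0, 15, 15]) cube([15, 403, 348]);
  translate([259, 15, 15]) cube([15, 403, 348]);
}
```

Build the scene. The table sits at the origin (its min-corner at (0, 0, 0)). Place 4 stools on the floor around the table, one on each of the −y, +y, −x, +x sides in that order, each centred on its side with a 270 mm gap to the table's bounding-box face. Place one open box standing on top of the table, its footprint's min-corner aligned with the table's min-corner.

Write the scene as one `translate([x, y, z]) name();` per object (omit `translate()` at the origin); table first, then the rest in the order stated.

table();
translate([271, -606, 0]) stool();
translate([271, 966, 0]) stool();
translate([-608, 180, 0]) stool();
translate([1150, 180, 0]) stool();
translate([0, 0, 686]) open_box();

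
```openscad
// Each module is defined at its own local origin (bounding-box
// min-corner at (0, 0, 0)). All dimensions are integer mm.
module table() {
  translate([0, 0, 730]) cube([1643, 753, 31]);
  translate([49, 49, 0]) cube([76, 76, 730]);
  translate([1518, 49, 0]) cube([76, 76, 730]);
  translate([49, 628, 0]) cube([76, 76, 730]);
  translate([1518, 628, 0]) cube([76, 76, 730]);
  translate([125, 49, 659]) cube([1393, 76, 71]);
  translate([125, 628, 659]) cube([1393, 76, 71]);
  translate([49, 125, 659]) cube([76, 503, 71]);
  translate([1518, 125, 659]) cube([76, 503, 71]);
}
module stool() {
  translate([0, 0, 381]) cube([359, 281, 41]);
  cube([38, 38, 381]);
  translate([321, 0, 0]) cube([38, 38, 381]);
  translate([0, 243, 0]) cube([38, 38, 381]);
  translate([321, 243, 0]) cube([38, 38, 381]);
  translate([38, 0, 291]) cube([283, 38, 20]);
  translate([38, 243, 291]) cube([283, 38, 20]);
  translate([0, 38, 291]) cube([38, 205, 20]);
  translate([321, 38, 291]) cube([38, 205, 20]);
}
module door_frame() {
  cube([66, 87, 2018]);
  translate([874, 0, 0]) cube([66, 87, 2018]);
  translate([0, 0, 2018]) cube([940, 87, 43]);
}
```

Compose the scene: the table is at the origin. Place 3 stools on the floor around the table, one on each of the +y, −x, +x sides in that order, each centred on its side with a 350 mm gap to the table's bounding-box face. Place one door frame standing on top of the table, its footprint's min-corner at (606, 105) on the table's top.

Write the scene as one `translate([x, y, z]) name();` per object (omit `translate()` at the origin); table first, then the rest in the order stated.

table();
translate([642, 1103, 0]) stool();
translate([-709, 236, 0]) stool();
translate([1993, 236, 0]) stool();
translate([606, 105, 761]) door_frame();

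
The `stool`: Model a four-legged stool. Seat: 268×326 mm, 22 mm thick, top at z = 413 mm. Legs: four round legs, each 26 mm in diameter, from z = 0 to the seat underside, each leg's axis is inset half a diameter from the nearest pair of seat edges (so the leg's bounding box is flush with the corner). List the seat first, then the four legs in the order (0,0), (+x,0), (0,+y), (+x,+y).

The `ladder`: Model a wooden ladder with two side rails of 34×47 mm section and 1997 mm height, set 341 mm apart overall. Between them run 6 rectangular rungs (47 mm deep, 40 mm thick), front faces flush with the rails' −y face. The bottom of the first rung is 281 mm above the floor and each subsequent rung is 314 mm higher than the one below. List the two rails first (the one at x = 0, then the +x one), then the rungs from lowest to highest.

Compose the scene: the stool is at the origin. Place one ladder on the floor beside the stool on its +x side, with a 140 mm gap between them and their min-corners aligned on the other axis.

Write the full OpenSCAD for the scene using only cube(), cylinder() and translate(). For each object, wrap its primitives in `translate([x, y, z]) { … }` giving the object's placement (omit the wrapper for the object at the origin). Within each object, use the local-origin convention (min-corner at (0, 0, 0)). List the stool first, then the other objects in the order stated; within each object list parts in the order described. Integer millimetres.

translate([0, 0, 391]) cube([268, 326, 22]);
translate([13, 13, 0]) cylinder(h = 391, r = 13);
translate([255, 13, 0]) cylinder(h = 391, r = 13);
translate([13, 313, 0]) cylinder(h = 391, r = 13);
translate([255, 313, 0]) cylinder(h = 391, r = 13);
translate([408, 0, 0]) {
  cube([34, 47, 1997]);
  translate([307, 0, 0]) cube([34, 47, 1997]);
  translate([34, 0, 281]) cube([273, 47, 40]);
  translate([34, 0, 595]) cube([273, 47, 40]);
  translate([34, 0, 909]) cube([273, 47, 40]);
  translate([34, 0, 1223]) cube([273, 47, 40]);
  translate([34, 0, 1537]) cube([273, 47, 40]);
  translate([34, 0, 1851]) cube([273, 47, 40]);
}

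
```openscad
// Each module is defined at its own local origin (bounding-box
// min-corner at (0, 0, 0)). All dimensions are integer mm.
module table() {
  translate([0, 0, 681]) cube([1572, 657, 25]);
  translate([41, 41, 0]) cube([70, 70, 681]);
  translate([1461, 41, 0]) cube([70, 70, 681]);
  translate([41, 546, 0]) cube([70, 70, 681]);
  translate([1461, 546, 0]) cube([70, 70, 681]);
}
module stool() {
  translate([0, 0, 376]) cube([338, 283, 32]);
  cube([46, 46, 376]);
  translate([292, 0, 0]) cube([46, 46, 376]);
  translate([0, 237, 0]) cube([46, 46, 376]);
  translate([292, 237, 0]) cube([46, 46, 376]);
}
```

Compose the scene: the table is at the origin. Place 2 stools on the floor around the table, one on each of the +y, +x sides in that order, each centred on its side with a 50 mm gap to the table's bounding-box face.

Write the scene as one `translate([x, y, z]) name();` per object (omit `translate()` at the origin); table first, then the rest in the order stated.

table();
translate([617, 707, 0]) stool();
translate([1622, 187, 0]) stool();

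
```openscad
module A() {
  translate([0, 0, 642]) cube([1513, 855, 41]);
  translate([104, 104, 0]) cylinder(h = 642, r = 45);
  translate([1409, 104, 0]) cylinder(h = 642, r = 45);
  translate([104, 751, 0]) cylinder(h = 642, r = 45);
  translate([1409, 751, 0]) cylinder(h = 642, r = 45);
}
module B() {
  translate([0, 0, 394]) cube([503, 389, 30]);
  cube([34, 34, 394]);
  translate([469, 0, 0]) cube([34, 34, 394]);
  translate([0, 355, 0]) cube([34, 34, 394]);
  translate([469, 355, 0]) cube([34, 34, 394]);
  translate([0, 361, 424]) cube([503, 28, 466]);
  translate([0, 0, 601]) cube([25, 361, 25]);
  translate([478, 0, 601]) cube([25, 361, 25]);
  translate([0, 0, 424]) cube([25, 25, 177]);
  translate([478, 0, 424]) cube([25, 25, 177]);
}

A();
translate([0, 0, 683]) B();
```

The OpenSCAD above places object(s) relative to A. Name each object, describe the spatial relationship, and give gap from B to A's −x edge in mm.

The chair's min-x is at 0; the table's min-x is 0; gap = 0 mm.

A is a table. B is a chair. The chair is on top of the table. The gap from the chair to the table's −x edge is 0 mm.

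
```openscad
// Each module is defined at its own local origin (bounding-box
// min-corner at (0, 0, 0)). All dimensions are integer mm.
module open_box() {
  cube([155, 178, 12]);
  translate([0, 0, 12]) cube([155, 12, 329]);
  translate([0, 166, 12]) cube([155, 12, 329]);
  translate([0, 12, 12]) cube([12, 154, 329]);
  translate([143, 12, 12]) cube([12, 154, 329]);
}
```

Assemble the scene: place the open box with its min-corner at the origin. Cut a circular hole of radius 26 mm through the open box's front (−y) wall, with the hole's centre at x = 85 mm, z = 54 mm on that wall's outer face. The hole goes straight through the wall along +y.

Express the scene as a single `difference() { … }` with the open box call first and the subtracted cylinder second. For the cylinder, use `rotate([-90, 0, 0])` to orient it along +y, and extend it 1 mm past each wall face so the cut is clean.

difference() {
  open_box();
  translate([85, -1, 54]) rotate([-90, 0, 0]) cylinder(h = 14, r = 26);
}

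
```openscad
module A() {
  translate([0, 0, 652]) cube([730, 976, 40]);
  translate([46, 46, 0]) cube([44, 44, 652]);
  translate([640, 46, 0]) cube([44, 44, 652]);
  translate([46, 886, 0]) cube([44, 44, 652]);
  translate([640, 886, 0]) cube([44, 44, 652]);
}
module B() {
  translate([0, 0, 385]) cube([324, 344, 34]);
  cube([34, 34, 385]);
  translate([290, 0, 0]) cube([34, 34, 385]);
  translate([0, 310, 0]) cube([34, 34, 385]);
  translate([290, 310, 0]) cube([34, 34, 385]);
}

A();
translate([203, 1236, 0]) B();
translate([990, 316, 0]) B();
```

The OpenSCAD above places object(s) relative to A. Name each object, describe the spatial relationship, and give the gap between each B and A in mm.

A is a table. B is a stool. Two stools sit around the table at the +y, +x sides. The gap between each stool and the table is 260 mm.

Each stool's nearest face is 260 mm from the table's bounding box.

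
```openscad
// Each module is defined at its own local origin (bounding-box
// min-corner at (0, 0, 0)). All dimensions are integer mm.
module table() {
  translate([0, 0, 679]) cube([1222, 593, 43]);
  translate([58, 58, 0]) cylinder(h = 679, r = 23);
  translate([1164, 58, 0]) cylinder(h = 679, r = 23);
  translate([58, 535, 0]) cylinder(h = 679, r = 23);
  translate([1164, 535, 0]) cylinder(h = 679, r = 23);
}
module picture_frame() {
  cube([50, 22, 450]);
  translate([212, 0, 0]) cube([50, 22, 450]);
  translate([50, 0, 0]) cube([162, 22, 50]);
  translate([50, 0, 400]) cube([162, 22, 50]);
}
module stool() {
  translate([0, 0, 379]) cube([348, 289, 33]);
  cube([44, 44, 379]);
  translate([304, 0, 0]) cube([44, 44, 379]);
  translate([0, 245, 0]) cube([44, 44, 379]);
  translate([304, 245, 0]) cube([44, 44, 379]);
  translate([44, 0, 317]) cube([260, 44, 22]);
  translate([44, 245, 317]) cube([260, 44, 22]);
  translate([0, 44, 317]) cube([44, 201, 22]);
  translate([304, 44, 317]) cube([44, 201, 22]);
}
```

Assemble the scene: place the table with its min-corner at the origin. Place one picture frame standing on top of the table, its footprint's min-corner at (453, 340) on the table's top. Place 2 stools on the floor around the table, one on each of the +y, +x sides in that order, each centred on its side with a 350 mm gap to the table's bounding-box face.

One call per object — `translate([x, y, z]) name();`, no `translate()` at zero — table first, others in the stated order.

table();
translate([453, 340, 722]) picture_frame();
translate([437, 943, 0]) stool();
translate([1572, 152, 0]) stool();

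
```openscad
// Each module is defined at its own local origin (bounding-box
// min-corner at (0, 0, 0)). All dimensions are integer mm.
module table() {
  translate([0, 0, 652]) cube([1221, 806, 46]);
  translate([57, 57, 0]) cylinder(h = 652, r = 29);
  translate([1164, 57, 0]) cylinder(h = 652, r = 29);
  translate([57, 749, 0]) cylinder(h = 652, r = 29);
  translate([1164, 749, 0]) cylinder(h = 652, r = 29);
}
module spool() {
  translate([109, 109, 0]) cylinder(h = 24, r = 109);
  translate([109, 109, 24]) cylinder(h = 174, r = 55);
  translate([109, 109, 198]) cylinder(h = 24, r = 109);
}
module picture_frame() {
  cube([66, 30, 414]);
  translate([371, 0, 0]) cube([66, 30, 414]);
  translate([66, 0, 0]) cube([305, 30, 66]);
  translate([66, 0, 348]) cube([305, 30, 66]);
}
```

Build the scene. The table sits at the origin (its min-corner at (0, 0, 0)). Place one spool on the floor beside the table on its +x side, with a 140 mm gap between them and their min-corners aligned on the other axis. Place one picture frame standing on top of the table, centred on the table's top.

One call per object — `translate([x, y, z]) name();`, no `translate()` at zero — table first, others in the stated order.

table();
translate([1361, 0, 0]) spool();
translate([392, 388, 698]) picture_frame();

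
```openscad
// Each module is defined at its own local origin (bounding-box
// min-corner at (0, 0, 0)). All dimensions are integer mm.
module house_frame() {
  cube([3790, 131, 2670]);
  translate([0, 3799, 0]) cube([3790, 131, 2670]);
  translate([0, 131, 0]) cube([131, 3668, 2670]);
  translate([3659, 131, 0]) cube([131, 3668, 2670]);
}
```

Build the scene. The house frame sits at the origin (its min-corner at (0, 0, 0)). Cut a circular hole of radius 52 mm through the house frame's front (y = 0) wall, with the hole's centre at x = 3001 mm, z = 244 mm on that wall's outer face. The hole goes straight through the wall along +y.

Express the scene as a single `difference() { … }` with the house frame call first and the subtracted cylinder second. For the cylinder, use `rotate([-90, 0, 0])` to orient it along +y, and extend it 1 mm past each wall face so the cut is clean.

difference() {
  house_frame();
  translate([3001, -1, 244]) rotate([-90, 0, 0]) cylinder(h = 133, r = 52);
}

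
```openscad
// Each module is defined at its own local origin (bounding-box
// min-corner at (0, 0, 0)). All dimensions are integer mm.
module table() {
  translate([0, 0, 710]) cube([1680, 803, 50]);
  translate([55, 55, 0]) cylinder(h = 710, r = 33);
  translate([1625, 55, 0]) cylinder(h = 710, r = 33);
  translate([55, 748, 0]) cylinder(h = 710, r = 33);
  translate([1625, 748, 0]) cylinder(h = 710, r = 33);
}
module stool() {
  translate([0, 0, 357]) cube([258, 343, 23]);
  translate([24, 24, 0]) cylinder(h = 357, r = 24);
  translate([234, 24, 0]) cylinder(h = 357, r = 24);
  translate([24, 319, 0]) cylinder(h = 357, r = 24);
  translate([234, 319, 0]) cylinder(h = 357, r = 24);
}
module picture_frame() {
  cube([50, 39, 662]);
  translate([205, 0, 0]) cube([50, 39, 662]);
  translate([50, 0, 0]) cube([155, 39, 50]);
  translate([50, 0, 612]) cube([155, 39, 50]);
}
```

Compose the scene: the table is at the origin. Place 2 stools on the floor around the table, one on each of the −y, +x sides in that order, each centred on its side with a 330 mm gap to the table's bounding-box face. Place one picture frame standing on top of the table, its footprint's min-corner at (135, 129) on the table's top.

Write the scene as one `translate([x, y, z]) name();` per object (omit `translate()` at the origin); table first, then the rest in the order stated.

table();
translate([711, -673, 0]) stool();
translate([2010, 230, 0]) stool();
translate([135, 129, 760]) picture_frame();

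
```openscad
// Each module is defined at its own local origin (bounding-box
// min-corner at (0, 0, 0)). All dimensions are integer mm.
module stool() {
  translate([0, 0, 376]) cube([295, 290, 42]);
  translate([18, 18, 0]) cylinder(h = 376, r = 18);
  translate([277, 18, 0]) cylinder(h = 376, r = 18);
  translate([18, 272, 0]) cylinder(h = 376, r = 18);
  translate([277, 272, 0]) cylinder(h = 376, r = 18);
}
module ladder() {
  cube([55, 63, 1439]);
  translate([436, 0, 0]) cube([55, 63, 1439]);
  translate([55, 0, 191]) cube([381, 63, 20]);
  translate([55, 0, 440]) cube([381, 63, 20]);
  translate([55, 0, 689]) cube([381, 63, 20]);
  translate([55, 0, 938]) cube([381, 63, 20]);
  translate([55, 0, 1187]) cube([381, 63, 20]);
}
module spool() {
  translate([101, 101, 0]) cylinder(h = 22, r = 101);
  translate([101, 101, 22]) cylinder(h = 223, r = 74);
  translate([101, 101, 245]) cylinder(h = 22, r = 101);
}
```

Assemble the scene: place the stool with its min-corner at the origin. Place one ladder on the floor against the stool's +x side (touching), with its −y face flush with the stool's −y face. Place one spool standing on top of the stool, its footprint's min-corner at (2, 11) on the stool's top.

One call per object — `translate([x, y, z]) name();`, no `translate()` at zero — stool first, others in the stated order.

stool();
translate([295, 0, 0]) ladder();
translate([2, 11, 418]) spool();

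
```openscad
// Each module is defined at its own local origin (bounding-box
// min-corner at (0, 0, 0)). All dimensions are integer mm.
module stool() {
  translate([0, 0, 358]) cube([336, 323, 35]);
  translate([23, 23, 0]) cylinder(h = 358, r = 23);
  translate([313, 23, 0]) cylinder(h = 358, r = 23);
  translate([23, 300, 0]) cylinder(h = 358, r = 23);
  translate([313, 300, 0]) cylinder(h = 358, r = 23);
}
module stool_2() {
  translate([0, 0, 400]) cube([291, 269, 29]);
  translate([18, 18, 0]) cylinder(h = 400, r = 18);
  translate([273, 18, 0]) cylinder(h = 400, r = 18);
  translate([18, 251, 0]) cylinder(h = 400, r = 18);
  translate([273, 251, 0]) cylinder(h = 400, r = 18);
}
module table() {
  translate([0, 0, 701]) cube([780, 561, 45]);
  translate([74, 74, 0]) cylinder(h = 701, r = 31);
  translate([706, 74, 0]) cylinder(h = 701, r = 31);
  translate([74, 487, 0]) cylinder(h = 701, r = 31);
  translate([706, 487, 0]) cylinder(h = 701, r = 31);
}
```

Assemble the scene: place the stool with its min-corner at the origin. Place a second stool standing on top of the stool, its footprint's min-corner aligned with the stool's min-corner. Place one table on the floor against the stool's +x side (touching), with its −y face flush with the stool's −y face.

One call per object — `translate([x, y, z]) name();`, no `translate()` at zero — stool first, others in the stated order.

stool();
translate([0, 0, 393]) stool_2();
translate([336, 0, 0]) table();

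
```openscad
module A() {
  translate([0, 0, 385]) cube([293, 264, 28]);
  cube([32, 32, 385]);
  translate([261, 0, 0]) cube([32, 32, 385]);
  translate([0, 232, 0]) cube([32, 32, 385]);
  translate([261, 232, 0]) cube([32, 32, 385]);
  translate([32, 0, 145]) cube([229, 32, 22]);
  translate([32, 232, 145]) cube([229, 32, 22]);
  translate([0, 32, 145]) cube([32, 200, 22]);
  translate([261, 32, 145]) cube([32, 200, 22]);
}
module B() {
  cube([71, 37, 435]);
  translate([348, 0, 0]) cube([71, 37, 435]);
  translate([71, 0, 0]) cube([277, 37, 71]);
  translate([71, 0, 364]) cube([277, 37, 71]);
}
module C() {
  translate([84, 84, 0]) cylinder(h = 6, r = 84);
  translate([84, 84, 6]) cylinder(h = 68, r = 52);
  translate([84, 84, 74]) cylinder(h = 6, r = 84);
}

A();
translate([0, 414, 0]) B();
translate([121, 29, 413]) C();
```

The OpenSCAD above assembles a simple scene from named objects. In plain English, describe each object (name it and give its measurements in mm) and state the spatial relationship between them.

A is a four-legged stool. The seat is a 293×264×28 mm slab whose top surface is at z = 413 mm; four square legs, each 32×32 mm in cross-section, run from the floor (z = 0) to the underside of the seat, each flush with a corner of the seat. Four stretchers, 32 mm wide and 22 mm tall, connect adjacent legs with their undersides at z = 145 mm, each running between the inner faces of the legs it joins and aligned with the legs' outer faces on the other axis.

B is a picture frame with a 277×293 mm rectangular opening (x by z) and a uniform 71 mm border on every side. Frame depth is 37 mm along y. It is built from two vertical stiles running the full outside height and two horizontal rails spanning the gap between the stiles.

C is a spool: two coaxial disc flanges of radius 84 mm and thickness 6 mm, joined by a core cylinder of radius 52 mm and height 68 mm. The lower flange rests on z = 0 and the three cylinders share a vertical axis.

The picture frame is on the floor beside the stool on its +y side. The spool is on top of the stool.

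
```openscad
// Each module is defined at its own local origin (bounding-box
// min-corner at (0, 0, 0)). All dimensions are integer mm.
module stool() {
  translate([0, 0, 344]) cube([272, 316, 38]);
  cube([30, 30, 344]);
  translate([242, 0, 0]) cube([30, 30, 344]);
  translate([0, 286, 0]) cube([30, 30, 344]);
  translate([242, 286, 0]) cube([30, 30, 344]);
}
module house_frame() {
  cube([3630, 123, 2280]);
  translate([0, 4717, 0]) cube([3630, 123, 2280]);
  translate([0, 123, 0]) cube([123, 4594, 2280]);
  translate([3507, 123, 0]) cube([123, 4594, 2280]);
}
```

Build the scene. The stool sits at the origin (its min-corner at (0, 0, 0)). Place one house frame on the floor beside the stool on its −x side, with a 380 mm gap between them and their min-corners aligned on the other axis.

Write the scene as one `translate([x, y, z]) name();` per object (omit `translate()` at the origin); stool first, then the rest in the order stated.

stool();
translate([-4010, 0, 0]) house_frame();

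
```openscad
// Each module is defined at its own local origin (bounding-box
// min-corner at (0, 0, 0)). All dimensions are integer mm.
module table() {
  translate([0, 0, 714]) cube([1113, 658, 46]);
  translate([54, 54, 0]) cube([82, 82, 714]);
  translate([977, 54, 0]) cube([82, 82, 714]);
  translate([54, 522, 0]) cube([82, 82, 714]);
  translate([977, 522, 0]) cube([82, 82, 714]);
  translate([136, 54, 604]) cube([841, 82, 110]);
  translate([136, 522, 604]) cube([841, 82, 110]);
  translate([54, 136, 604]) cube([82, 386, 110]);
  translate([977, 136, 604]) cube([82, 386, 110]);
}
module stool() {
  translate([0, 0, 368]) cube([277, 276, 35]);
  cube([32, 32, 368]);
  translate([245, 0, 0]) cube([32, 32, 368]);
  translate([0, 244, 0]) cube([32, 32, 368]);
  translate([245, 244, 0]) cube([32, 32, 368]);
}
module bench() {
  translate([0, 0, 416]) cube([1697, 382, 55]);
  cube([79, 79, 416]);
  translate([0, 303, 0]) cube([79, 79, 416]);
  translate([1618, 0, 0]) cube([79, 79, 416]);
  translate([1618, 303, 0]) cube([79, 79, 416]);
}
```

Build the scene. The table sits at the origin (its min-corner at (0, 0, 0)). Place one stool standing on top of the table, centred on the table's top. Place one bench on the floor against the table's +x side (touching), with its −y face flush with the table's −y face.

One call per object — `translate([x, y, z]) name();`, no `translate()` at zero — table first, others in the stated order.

table();
translate([418, 191, 760]) stool();
translate([1113, 0, 0]) bench();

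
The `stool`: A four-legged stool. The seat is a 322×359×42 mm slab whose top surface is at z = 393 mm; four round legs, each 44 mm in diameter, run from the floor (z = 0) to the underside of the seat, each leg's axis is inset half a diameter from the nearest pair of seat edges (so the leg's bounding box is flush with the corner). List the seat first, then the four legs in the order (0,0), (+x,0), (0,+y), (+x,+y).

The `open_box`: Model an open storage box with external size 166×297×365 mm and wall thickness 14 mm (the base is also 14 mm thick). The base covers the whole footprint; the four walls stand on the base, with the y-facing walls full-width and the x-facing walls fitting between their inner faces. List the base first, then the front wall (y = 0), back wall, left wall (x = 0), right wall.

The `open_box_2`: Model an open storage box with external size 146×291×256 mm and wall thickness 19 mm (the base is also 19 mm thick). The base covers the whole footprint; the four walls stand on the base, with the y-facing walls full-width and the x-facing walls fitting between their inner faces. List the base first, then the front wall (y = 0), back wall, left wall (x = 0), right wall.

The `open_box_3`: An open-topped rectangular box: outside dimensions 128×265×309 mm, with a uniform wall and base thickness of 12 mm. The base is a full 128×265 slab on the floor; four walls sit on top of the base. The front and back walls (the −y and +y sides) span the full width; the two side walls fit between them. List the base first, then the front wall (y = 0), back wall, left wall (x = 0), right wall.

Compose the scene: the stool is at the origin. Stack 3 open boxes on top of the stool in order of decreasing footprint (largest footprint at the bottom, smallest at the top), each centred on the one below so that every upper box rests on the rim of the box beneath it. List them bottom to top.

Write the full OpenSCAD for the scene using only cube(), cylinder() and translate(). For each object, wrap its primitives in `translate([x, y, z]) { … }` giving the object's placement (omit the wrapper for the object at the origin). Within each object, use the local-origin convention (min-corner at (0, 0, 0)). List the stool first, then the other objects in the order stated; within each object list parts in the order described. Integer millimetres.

translate([0, 0, 351]) cube([322, 359, 42]);
translate([22, 22, 0]) cylinder(h = 351, r = 22);
translate([300, 22, 0]) cylinder(h = 351, r = 22);
translate([22, 337, 0]) cylinder(h = 351, r = 22);
translate([300, 337, 0]) cylinder(h = 351, r = 22);
translate([78, 31, 393]) {
  cube([166, 297, 14]);
  translate([0, 0, 14]) cube([166, 14, 351]);
  translate([0, 283, 14]) cube([166, 14, 351]);
  translate([0, 14, 14]) cube([14, 269, 351]);
  translate([152, 14, 14]) cube([14, 269, 351]);
}
translate([88, 34, 758]) {
  cube([146, 291, 19]);
  translate([0, 0, 19]) cube([146, 19, 237]);
  translate([0, 272, 19]) cube([146, 19, 237]);
  translate([0, 19, 19]) cube([19, 253, 237]);
  translate([127, 19, 19]) cube([19, 253, 237]);
}
translate([97, 47, 1014]) {
  cube([128, 265, 12]);
  translate([0, 0, 12]) cube([128, 12, 297]);
  translate([0, 253, 12]) cube([128, 12, 297]);
  translate([0, 12, 12]) cube([12, 241, 297]);
  translate([116, 12, 12]) cube([12, 241, 297]);
}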